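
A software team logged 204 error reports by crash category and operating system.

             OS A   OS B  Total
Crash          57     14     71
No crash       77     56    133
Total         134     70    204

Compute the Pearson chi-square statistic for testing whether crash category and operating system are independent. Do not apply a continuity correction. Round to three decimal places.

Grand total N = 204.
Expected counts (row total × column total / N):
  Crash, OS A: 71×134/204 = 46.6373
  Crash, OS B: 71×70/204 = 24.3627
  No crash, OS A: 133×134/204 = 87.3627
  No crash, OS B: 133×70/204 = 45.6373
Contributions (O − E)²/E:
  (57 − 46.6373)²/46.6373 = 2.3026
  (14 − 24.3627)²/24.3627 = 4.4078
  (77 − 87.3627)²/87.3627 = 1.2292
  (56 − 45.6373)²/45.6373 = 2.3530
χ² = 2.3026 + 4.4078 + 1.2292 + 2.3530 = 10.293

10.293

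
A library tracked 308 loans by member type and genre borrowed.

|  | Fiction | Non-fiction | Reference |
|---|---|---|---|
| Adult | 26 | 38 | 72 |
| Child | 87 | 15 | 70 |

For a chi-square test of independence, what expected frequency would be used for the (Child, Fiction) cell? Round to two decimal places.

63.10

Row total (Child) = 172; column total (Fiction) = 113; grand total N = 308.
Expected count = (row total × column total) / N = 172 × 113 / 308 = 63.10.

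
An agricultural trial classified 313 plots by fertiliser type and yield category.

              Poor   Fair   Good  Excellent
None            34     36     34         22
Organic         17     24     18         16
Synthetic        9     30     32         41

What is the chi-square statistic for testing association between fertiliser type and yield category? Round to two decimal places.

Row totals: 126, 75, 112. Column totals: 60, 90, 84, 79. Grand total N = 313.
Expected counts (row total × column total / N):
  None, Poor: 126×60/313 = 24.153
  None, Fair: 126×90/313 = 36.230
  None, Good: 126×84/313 = 33.815
  None, Excellent: 126×79/313 = 31.802
  Organic, Poor: 75×60/313 = 14.377
  Organic, Fair: 75×90/313 = 21.565
  Organic, Good: 75×84/313 = 20.128
  Organic, Excellent: 75×79/313 = 18.930
  Synthetic, Poor: 112×60/313 = 21.470
  Synthetic, Fair: 112×90/313 = 32.204
  Synthetic, Good: 112×84/313 = 30.058
  Synthetic, Excellent: 112×79/313 = 28.268
Contributions (O − E)²/E:
  (34 − 24.153)²/24.153 = 4.0145
  (36 − 36.230)²/36.230 = 0.0015
  (34 − 33.815)²/33.815 = 0.0010
  (22 − 31.802)²/31.802 = 3.0212
  (17 − 14.377)²/14.377 = 0.4786
  (24 − 21.565)²/21.565 = 0.2749
  (18 − 20.128)²/20.128 = 0.2250
  (16 − 18.930)²/18.930 = 0.4535
  (9 − 21.470)²/21.470 = 7.2427
  (30 − 32.204)²/32.204 = 0.1508
  (32 − 30.058)²/30.058 = 0.1255
  (41 − 28.268)²/28.268 = 5.7345
χ² = 4.0145 + 0.0015 + 0.0010 + 3.0212 + 0.4786 + 0.2749 + 0.2250 + 0.4535 + 7.2427 + 0.1508 + 0.1255 + 5.7345 = 21.72

21.72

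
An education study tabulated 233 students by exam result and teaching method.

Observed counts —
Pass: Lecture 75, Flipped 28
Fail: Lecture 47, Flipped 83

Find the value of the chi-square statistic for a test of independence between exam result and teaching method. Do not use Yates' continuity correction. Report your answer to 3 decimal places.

30.966

Row totals: 103, 130. Column totals: 122, 111. Grand total N = 233.
Expected counts (row total × column total / N):
  Pass, Lecture: 103×122/233 = 53.9313
  Pass, Flipped: 103×111/233 = 49.0687
  Fail, Lecture: 130×122/233 = 68.0687
  Fail, Flipped: 130×111/233 = 61.9313
Contributions (O − E)²/E:
  (75 − 53.9313)²/53.9313 = 8.2307
  (28 − 49.0687)²/49.0687 = 9.0463
  (47 − 68.0687)²/68.0687 = 6.5212
  (83 − 61.9313)²/61.9313 = 7.1675
χ² = 8.2307 + 9.0463 + 6.5212 + 7.1675 = 30.966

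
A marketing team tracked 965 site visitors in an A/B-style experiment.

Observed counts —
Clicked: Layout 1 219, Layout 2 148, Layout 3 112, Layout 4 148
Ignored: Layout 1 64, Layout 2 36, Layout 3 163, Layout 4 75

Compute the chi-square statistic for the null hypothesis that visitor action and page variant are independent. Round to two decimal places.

Row totals: 627, 338. Column totals: 283, 184, 275, 223. Grand total N = 965.
Expected counts (row total × column total / N):
  Clicked, Layout 1: 627×283/965 = 183.877
  Clicked, Layout 2: 627×184/965 = 119.552
  Clicked, Layout 3: 627×275/965 = 178.679
  Clicked, Layout 4: 627×223/965 = 144.892
  Ignored, Layout 1: 338×283/965 = 99.123
  Ignored, Layout 2: 338×184/965 = 64.448
  Ignored, Layout 3: 338×275/965 = 96.321
  Ignored, Layout 4: 338×223/965 = 78.108
Contributions (O − E)²/E:
  (219 − 183.877)²/183.877 = 6.7090
  (148 − 119.552)²/119.552 = 6.7693
  (112 − 178.679)²/178.679 = 24.8831
  (148 − 144.892)²/144.892 = 0.0667
  (64 − 99.123)²/99.123 = 12.4454
  (36 − 64.448)²/64.448 = 12.5572
  (163 − 96.321)²/96.321 = 46.1591
  (75 − 78.108)²/78.108 = 0.1237
χ² = 6.7090 + 6.7693 + 24.8831 + 0.0667 + 12.4454 + 12.5572 + 46.1591 + 0.1237 = 109.71

109.71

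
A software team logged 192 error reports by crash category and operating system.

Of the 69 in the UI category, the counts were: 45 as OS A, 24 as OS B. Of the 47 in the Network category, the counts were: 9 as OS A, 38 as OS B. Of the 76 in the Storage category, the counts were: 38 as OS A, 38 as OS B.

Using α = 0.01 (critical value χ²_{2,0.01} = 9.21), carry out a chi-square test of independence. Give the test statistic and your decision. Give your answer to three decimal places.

Row totals: 69, 47, 76. Column totals: 92, 100. Grand total N = 192.
Expected counts (row total × column total / N):
  UI, OS A: 69×92/192 = 33.06250
  UI, OS B: 69×100/192 = 35.93750
  Network, OS A: 47×92/192 = 22.52083
  Network, OS B: 47×100/192 = 24.47917
  Storage, OS A: 76×92/192 = 36.41667
  Storage, OS B: 76×100/192 = 39.58333
Contributions (O − E)²/E:
  (45 − 33.06250)²/33.06250 = 4.3101
  (24 − 35.93750)²/35.93750 = 3.9653
  (9 − 22.52083)²/22.52083 = 8.1175
  (38 − 24.47917)²/24.47917 = 7.4681
  (38 − 36.41667)²/36.41667 = 0.0688
  (38 − 39.58333)²/39.58333 = 0.0633
χ² = 4.3101 + 3.9653 + 8.1175 + 7.4681 + 0.0688 + 0.0633 = 23.993
df = (3−1)(2−1) = 2. Since 23.993 > 9.21, reject the null hypothesis of independence at α = 0.01.

23.993; reject H₀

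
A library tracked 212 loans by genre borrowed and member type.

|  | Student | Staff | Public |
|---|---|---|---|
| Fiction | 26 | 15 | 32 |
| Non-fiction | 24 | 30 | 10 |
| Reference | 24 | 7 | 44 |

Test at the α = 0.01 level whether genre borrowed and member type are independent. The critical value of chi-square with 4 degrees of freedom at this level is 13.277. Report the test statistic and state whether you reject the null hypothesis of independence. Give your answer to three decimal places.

Row totals: 73, 64, 75. Column totals: 74, 52, 86. Grand total N = 212.
Expected counts (row total × column total / N):
  Fiction, Student: 73×74/212 = 25.4811
  Fiction, Staff: 73×52/212 = 17.9057
  Fiction, Public: 73×86/212 = 29.6132
  Non-fiction, Student: 64×74/212 = 22.3396
  Non-fiction, Staff: 64×52/212 = 15.6981
  Non-fiction, Public: 64×86/212 = 25.9623
  Reference, Student: 75×74/212 = 26.1792
  Reference, Staff: 75×52/212 = 18.3962
  Reference, Public: 75×86/212 = 30.4245
Contributions (O − E)²/E:
  (26 − 25.4811)²/25.4811 = 0.0106
  (15 − 17.9057)²/17.9057 = 0.4715
  (32 − 29.6132)²/29.6132 = 0.1924
  (24 − 22.3396)²/22.3396 = 0.1234
  (30 − 15.6981)²/15.6981 = 13.0299
  (10 − 25.9623)²/25.9623 = 9.8140
  (24 − 26.1792)²/26.1792 = 0.1814
  (7 − 18.3962)²/18.3962 = 7.0598
  (44 − 30.4245)²/30.4245 = 6.0574
χ² = 0.0106 + 0.4715 + 0.1924 + 0.1234 + 13.0299 + 9.8140 + 0.1814 + 7.0598 + 6.0574 = 36.940
df = (3−1)(3−1) = 4. Since 36.940 > 13.277, reject the null hypothesis of independence at α = 0.01.

36.940; reject H₀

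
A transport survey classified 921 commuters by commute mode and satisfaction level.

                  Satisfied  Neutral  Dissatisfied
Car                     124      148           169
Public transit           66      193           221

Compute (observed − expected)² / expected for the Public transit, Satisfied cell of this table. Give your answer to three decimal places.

Row total (Public transit) = 480; column total (Satisfied) = 190; N = 921.
Expected count E = 480 × 190 / 921 = 99.0228.
Contribution = (O − E)²/E = (66 − 99.0228)² / 99.0228 = 11.013.

11.013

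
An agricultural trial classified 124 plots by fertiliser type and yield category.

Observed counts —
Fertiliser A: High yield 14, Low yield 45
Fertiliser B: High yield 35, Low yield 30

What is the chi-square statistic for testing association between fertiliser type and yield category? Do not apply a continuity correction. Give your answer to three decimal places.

11.737

Row totals: 59, 65. Column totals: 49, 75. Grand total N = 124.
Expected counts (row total × column total / N):
  Fertiliser A, High yield: 59×49/124 = 23.3145
  Fertiliser A, Low yield: 59×75/124 = 35.6855
  Fertiliser B, High yield: 65×49/124 = 25.6855
  Fertiliser B, Low yield: 65×75/124 = 39.3145
Contributions (O − E)²/E:
  (14 − 23.3145)²/23.3145 = 3.7213
  (45 − 35.6855)²/35.6855 = 2.4312
  (35 − 25.6855)²/25.6855 = 3.3778
  (30 − 39.3145)²/39.3145 = 2.2068
χ² = 3.7213 + 2.4312 + 3.3778 + 2.2068 = 11.737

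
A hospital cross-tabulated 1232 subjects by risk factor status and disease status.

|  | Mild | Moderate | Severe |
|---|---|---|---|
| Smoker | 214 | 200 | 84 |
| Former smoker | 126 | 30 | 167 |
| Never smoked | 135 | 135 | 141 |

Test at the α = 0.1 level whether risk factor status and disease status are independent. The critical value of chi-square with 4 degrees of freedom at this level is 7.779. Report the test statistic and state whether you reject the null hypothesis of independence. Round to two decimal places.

147.12; reject H₀

Row totals: 498, 323, 411. Column totals: 475, 365, 392. Grand total N = 1232.
Expected counts (row total × column total / N):
  Smoker, Mild: 498×475/1232 = 192.005
  Smoker, Moderate: 498×365/1232 = 147.541
  Smoker, Severe: 498×392/1232 = 158.455
  Former smoker, Mild: 323×475/1232 = 124.533
  Former smoker, Moderate: 323×365/1232 = 95.694
  Former smoker, Severe: 323×392/1232 = 102.773
  Never smoked, Mild: 411×475/1232 = 158.462
  Never smoked, Moderate: 411×365/1232 = 121.765
  Never smoked, Severe: 411×392/1232 = 130.773
Contributions (O − E)²/E:
  (214 − 192.005)²/192.005 = 2.5196
  (200 − 147.541)²/147.541 = 18.6521
  (84 − 158.455)²/158.455 = 34.9850
  (126 − 124.533)²/124.533 = 0.0173
  (30 − 95.694)²/95.694 = 45.0990
  (167 − 102.773)²/102.773 = 40.1380
  (135 − 158.462)²/158.462 = 3.4738
  (135 − 121.765)²/121.765 = 1.4386
  (141 − 130.773)²/130.773 = 0.7998
χ² = 2.5196 + 18.6521 + 34.9850 + 0.0173 + 45.0990 + 40.1380 + 3.4738 + 1.4386 + 0.7998 = 147.12
df = (3−1)(3−1) = 4. Since 147.12 > 7.779, reject the null hypothesis of independence at α = 0.1.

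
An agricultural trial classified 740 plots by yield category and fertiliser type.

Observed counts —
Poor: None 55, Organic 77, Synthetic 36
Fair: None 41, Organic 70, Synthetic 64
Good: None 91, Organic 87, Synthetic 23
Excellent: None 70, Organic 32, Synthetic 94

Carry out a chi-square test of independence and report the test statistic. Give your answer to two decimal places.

Row totals: 168, 175, 201, 196. Column totals: 257, 266, 217. Grand total N = 740.
Expected counts (row total × column total / N):
  Poor, None: 168×257/740 = 58.346
  Poor, Organic: 168×266/740 = 60.389
  Poor, Synthetic: 168×217/740 = 49.265
  Fair, None: 175×257/740 = 60.777
  Fair, Organic: 175×266/740 = 62.905
  Fair, Synthetic: 175×217/740 = 51.318
  Good, None: 201×257/740 = 69.807
  Good, Organic: 201×266/740 = 72.251
  Good, Synthetic: 201×217/740 = 58.942
  Excellent, None: 196×257/740 = 68.070
  Excellent, Organic: 196×266/740 = 70.454
  Excellent, Synthetic: 196×217/740 = 57.476
Contributions (O − E)²/E:
  (55 − 58.346)²/58.346 = 0.1919
  (77 − 60.389)²/60.389 = 4.5691
  (36 − 49.265)²/49.265 = 3.5717
  (41 − 60.777)²/60.777 = 6.4355
  (70 − 62.905)²/62.905 = 0.8002
  (64 − 51.318)²/51.318 = 3.1340
  (91 − 69.807)²/69.807 = 6.4341
  (87 − 72.251)²/72.251 = 3.0108
  (23 − 58.942)²/58.942 = 21.9169
  (70 − 68.070)²/68.070 = 0.0547
  (32 − 70.454)²/70.454 = 20.9883
  (94 − 57.476)²/57.476 = 23.2097
χ² = 0.1919 + 4.5691 + 3.5717 + 6.4355 + 0.8002 + 3.1340 + 6.4341 + 3.0108 + 21.9169 + 0.0547 + 20.9883 + 23.2097 = 94.32

94.32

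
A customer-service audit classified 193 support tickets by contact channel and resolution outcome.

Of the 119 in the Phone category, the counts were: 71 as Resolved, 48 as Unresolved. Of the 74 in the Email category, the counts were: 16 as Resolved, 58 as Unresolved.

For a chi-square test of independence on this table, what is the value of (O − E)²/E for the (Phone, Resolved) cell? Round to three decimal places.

Row total (Phone) = 119; column total (Resolved) = 87; N = 193.
Expected count E = 119 × 87 / 193 = 53.64249.
Contribution = (O − E)²/E = (71 − 53.64249)² / 53.64249 = 5.617.

5.617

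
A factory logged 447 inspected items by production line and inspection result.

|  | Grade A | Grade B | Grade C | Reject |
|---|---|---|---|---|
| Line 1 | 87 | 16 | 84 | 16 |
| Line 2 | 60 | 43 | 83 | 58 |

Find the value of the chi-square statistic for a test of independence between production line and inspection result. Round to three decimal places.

37.716

Row totals: 203, 244. Column totals: 147, 59, 167, 74. Grand total N = 447.
Expected counts (row total × column total / N):
  Line 1, Grade A: 203×147/447 = 66.75839
  Line 1, Grade B: 203×59/447 = 26.79418
  Line 1, Grade C: 203×167/447 = 75.84116
  Line 1, Reject: 203×74/447 = 33.60626
  Line 2, Grade A: 244×147/447 = 80.24161
  Line 2, Grade B: 244×59/447 = 32.20582
  Line 2, Grade C: 244×167/447 = 91.15884
  Line 2, Reject: 244×74/447 = 40.39374
Contributions (O − E)²/E:
  (87 − 66.75839)²/66.75839 = 6.1374
  (16 − 26.79418)²/26.79418 = 4.3485
  (84 − 75.84116)²/75.84116 = 0.8777
  (16 − 33.60626)²/33.60626 = 9.2239
  (60 − 80.24161)²/80.24161 = 5.1061
  (43 − 32.20582)²/32.20582 = 3.6178
  (83 − 91.15884)²/91.15884 = 0.7302
  (58 − 40.39374)²/40.39374 = 7.6740
χ² = 6.1374 + 4.3485 + 0.8777 + 9.2239 + 5.1061 + 3.6178 + 0.7302 + 7.6740 = 37.716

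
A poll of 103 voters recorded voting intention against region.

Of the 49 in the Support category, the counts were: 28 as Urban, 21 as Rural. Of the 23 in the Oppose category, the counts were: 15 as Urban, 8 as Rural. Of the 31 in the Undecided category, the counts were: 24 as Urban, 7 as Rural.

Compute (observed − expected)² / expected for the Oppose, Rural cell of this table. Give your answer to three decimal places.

Row total (Oppose) = 23; column total (Rural) = 36; N = 103.
Expected count E = 23 × 36 / 103 = 8.0388.
Contribution = (O − E)²/E = (8 − 8.0388)² / 8.0388 = 0.000.

0.000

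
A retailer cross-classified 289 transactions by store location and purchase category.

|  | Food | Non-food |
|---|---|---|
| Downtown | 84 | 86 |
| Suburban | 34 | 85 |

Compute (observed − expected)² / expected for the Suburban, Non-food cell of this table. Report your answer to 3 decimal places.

3.022

Row total (Suburban) = 119; column total (Non-food) = 171; N = 289.
Expected count E = 119 × 171 / 289 = 70.4118.
Contribution = (O − E)²/E = (85 − 70.4118)² / 70.4118 = 3.022.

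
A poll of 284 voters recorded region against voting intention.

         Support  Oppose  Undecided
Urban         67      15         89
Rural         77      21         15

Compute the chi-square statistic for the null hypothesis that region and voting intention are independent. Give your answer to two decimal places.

Row totals: 171, 113. Column totals: 144, 36, 104. Grand total N = 284.
Expected counts (row total × column total / N):
  Urban, Support: 171×144/284 = 86.704
  Urban, Oppose: 171×36/284 = 21.676
  Urban, Undecided: 171×104/284 = 62.620
  Rural, Support: 113×144/284 = 57.296
  Rural, Oppose: 113×36/284 = 14.324
  Rural, Undecided: 113×104/284 = 41.380
Contributions (O − E)²/E:
  (67 − 86.704)²/86.704 = 4.4779
  (15 − 21.676)²/21.676 = 2.0561
  (89 − 62.620)²/62.620 = 11.1131
  (77 − 57.296)²/57.296 = 6.7762
  (21 − 14.324)²/14.324 = 3.1115
  (15 − 41.380)²/41.380 = 16.8174
χ² = 4.4779 + 2.0561 + 11.1131 + 6.7762 + 3.1115 + 16.8174 = 44.35

44.35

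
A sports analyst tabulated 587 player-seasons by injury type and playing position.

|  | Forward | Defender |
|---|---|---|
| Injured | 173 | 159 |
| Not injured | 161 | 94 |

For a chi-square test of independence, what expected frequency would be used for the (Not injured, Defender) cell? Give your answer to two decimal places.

Row total (Not injured) = 255; column total (Defender) = 253; grand total N = 587.
Expected count = (row total × column total) / N = 255 × 253 / 587 = 109.91.

109.91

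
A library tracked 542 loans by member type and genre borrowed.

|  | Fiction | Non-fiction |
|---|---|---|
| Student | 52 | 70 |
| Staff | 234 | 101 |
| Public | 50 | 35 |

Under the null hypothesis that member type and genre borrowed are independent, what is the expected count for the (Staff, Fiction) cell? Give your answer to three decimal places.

207.675

Row total (Staff) = 335; column total (Fiction) = 336; grand total N = 542.
Expected count = (row total × column total) / N = 335 × 336 / 542 = 207.675.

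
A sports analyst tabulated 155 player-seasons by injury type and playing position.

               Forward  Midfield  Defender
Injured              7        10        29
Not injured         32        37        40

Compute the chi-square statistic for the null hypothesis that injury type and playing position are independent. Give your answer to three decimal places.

9.204

Row totals: 46, 109. Column totals: 39, 47, 69. Grand total N = 155.
Expected counts (row total × column total / N):
  Injured, Forward: 46×39/155 = 11.5742
  Injured, Midfield: 46×47/155 = 13.9484
  Injured, Defender: 46×69/155 = 20.4774
  Not injured, Forward: 109×39/155 = 27.4258
  Not injured, Midfield: 109×47/155 = 33.0516
  Not injured, Defender: 109×69/155 = 48.5226
Contributions (O − E)²/E:
  (7 − 11.5742)²/11.5742 = 1.8078
  (10 − 13.9484)²/13.9484 = 1.1177
  (29 − 20.4774)²/20.4774 = 3.5471
  (32 − 27.4258)²/27.4258 = 0.7629
  (37 − 33.0516)²/33.0516 = 0.4717
  (40 − 48.5226)²/48.5226 = 1.4969
χ² = 1.8078 + 1.1177 + 3.5471 + 0.7629 + 0.4717 + 1.4969 = 9.204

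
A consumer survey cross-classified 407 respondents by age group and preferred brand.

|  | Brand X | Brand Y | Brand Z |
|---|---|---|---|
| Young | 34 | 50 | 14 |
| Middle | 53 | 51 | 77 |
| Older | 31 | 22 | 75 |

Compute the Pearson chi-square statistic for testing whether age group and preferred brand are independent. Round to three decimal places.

50.547

Row totals: 98, 181, 128. Column totals: 118, 123, 166. Grand total N = 407.
Expected counts (row total × column total / N):
  Young, Brand X: 98×118/407 = 28.4128
  Young, Brand Y: 98×123/407 = 29.6167
  Young, Brand Z: 98×166/407 = 39.9705
  Middle, Brand X: 181×118/407 = 52.4767
  Middle, Brand Y: 181×123/407 = 54.7002
  Middle, Brand Z: 181×166/407 = 73.8231
  Older, Brand X: 128×118/407 = 37.1106
  Older, Brand Y: 128×123/407 = 38.6830
  Older, Brand Z: 128×166/407 = 52.2064
Contributions (O − E)²/E:
  (34 − 28.4128)²/28.4128 = 1.0987
  (50 − 29.6167)²/29.6167 = 14.0285
  (14 − 39.9705)²/39.9705 = 16.8741
  (53 − 52.4767)²/52.4767 = 0.0052
  (51 − 54.7002)²/54.7002 = 0.2503
  (77 − 73.8231)²/73.8231 = 0.1367
  (31 − 37.1106)²/37.1106 = 1.0062
  (22 − 38.6830)²/38.6830 = 7.1950
  (75 − 52.2064)²/52.2064 = 9.9518
χ² = 1.0987 + 14.0285 + 16.8741 + 0.0052 + 0.2503 + 0.1367 + 1.0062 + 7.1950 + 9.9518 = 50.547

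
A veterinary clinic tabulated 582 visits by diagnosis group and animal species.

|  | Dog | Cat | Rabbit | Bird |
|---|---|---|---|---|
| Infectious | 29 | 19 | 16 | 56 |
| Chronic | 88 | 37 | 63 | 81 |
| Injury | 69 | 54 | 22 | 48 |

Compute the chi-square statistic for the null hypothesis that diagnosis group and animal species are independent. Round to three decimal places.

Row totals: 120, 269, 193. Column totals: 186, 110, 101, 185. Grand total N = 582.
Expected counts (row total × column total / N):
  Infectious, Dog: 120×186/582 = 38.3505
  Infectious, Cat: 120×110/582 = 22.6804
  Infectious, Rabbit: 120×101/582 = 20.8247
  Infectious, Bird: 120×185/582 = 38.1443
  Chronic, Dog: 269×186/582 = 85.9691
  Chronic, Cat: 269×110/582 = 50.8419
  Chronic, Rabbit: 269×101/582 = 46.6821
  Chronic, Bird: 269×185/582 = 85.5069
  Injury, Dog: 193×186/582 = 61.6804
  Injury, Cat: 193×110/582 = 36.4777
  Injury, Rabbit: 193×101/582 = 33.4931
  Injury, Bird: 193×185/582 = 61.3488
Contributions (O − E)²/E:
  (29 − 38.3505)²/38.3505 = 2.2798
  (19 − 22.6804)²/22.6804 = 0.5972
  (16 − 20.8247)²/20.8247 = 1.1178
  (56 − 38.1443)²/38.1443 = 8.3584
  (88 − 85.9691)²/85.9691 = 0.0480
  (37 − 50.8419)²/50.8419 = 3.7685
  (63 − 46.6821)²/46.6821 = 5.7040
  (81 − 85.5069)²/85.5069 = 0.2375
  (69 − 61.6804)²/61.6804 = 0.8686
  (54 − 36.4777)²/36.4777 = 8.4170
  (22 − 33.4931)²/33.4931 = 3.9438
  (48 − 61.3488)²/61.3488 = 2.9045
χ² = 2.2798 + 0.5972 + 1.1178 + 8.3584 + 0.0480 + 3.7685 + 5.7040 + 0.2375 + 0.8686 + 8.4170 + 3.9438 + 2.9045 = 38.245

38.245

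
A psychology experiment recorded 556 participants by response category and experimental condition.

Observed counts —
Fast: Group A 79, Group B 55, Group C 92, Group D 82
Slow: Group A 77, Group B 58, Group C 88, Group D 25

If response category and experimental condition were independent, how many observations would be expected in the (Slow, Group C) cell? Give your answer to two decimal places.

80.29

Row total (Slow) = 248; column total (Group C) = 180; grand total N = 556.
Expected count = (row total × column total) / N = 248 × 180 / 556 = 80.29.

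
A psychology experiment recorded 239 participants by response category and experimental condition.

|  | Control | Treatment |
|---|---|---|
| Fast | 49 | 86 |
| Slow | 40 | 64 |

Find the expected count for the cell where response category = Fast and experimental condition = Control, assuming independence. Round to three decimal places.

Row total (Fast) = 135; column total (Control) = 89; grand total N = 239.
Expected count = (row total × column total) / N = 135 × 89 / 239 = 50.272.

50.272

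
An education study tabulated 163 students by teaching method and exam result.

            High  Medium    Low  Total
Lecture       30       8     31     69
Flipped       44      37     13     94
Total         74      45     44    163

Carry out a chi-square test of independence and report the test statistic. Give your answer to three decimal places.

Grand total N = 163.
Expected counts (row total × column total / N):
  Lecture, High: 69×74/163 = 31.3252
  Lecture, Medium: 69×45/163 = 19.0491
  Lecture, Low: 69×44/163 = 18.6258
  Flipped, High: 94×74/163 = 42.6748
  Flipped, Medium: 94×45/163 = 25.9509
  Flipped, Low: 94×44/163 = 25.3742
Contributions (O − E)²/E:
  (30 − 31.3252)²/31.3252 = 0.0561
  (8 − 19.0491)²/19.0491 = 6.4088
  (31 − 18.6258)²/18.6258 = 8.2209
  (44 − 42.6748)²/42.6748 = 0.0412
  (37 − 25.9509)²/25.9509 = 4.7044
  (13 − 25.3742)²/25.3742 = 6.0345
χ² = 0.0561 + 6.4088 + 8.2209 + 0.0412 + 4.7044 + 6.0345 = 25.466

25.466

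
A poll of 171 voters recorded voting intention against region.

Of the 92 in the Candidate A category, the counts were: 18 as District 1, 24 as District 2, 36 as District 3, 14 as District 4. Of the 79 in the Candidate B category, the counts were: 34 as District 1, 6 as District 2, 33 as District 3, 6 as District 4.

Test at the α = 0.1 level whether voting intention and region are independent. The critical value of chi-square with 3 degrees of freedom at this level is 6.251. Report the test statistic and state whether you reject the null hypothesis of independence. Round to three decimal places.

18.170; reject H₀

Row totals: 92, 79. Column totals: 52, 30, 69, 20. Grand total N = 171.
Expected counts (row total × column total / N):
  Candidate A, District 1: 92×52/171 = 27.9766
  Candidate A, District 2: 92×30/171 = 16.1404
  Candidate A, District 3: 92×69/171 = 37.1228
  Candidate A, District 4: 92×20/171 = 10.7602
  Candidate B, District 1: 79×52/171 = 24.0234
  Candidate B, District 2: 79×30/171 = 13.8596
  Candidate B, District 3: 79×69/171 = 31.8772
  Candidate B, District 4: 79×20/171 = 9.2398
Contributions (O − E)²/E:
  (18 − 27.9766)²/27.9766 = 3.5577
  (24 − 16.1404)²/16.1404 = 3.8272
  (36 − 37.1228)²/37.1228 = 0.0340
  (14 − 10.7602)²/10.7602 = 0.9755
  (34 − 24.0234)²/24.0234 = 4.1431
  (6 − 13.8596)²/13.8596 = 4.4571
  (33 − 31.8772)²/31.8772 = 0.0395
  (6 − 9.2398)²/9.2398 = 1.1360
χ² = 3.5577 + 3.8272 + 0.0340 + 0.9755 + 4.1431 + 4.4571 + 0.0395 + 1.1360 = 18.170
df = (2−1)(4−1) = 3. Since 18.170 > 6.251, reject the null hypothesis of independence at α = 0.1.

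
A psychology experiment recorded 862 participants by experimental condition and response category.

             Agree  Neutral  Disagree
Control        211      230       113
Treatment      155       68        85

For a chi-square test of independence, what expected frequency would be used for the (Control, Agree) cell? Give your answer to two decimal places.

235.23

Row total (Control) = 554; column total (Agree) = 366; grand total N = 862.
Expected count = (row total × column total) / N = 554 × 366 / 862 = 235.23.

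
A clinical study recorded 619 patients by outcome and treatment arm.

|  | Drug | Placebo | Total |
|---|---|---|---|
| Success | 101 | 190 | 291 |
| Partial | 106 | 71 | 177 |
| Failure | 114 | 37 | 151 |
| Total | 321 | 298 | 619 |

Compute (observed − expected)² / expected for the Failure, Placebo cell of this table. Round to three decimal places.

Row total (Failure) = 151; column total (Placebo) = 298; N = 619.
Expected count E = 151 × 298 / 619 = 72.69467.
Contribution = (O − E)²/E = (37 − 72.69467)² / 72.69467 = 17.527.

17.527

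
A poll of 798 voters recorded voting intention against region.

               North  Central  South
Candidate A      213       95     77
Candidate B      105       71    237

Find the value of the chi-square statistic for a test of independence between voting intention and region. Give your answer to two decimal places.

120.84

Row totals: 385, 413. Column totals: 318, 166, 314. Grand total N = 798.
Expected counts (row total × column total / N):
  Candidate A, North: 385×318/798 = 153.421
  Candidate A, Central: 385×166/798 = 80.088
  Candidate A, South: 385×314/798 = 151.491
  Candidate B, North: 413×318/798 = 164.579
  Candidate B, Central: 413×166/798 = 85.912
  Candidate B, South: 413×314/798 = 162.509
Contributions (O − E)²/E:
  (213 − 153.421)²/153.421 = 23.1367
  (95 − 80.088)²/80.088 = 2.7765
  (77 − 151.491)²/151.491 = 36.6286
  (105 − 164.579)²/164.579 = 21.5681
  (71 − 85.912)²/85.912 = 2.5883
  (237 − 162.509)²/162.509 = 34.1452
χ² = 23.1367 + 2.7765 + 36.6286 + 21.5681 + 2.5883 + 34.1452 = 120.84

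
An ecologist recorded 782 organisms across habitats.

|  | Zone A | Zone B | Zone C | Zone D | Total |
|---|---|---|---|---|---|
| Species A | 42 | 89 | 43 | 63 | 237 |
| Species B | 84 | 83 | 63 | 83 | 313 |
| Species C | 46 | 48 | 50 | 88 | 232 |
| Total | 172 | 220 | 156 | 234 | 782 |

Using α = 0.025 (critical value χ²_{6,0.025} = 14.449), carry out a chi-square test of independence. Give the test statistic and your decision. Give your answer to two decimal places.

Grand total N = 782.
Expected counts (row total × column total / N):
  Species A, Zone A: 237×172/782 = 52.128
  Species A, Zone B: 237×220/782 = 66.675
  Species A, Zone C: 237×156/782 = 47.279
  Species A, Zone D: 237×234/782 = 70.918
  Species B, Zone A: 313×172/782 = 68.844
  Species B, Zone B: 313×220/782 = 88.056
  Species B, Zone C: 313×156/782 = 62.440
  Species B, Zone D: 313×234/782 = 93.660
  Species C, Zone A: 232×172/782 = 51.028
  Species C, Zone B: 232×220/782 = 65.269
  Species C, Zone C: 232×156/782 = 46.281
  Species C, Zone D: 232×234/782 = 69.422
Contributions (O − E)²/E:
  (42 − 52.128)²/52.128 = 1.9678
  (89 − 66.675)²/66.675 = 7.4751
  (43 − 47.279)²/47.279 = 0.3873
  (63 − 70.918)²/70.918 = 0.8840
  (84 − 68.844)²/68.844 = 3.3366
  (83 − 88.056)²/88.056 = 0.2903
  (63 − 62.440)²/62.440 = 0.0050
  (83 − 93.660)²/93.660 = 1.2133
  (46 − 51.028)²/51.028 = 0.4954
  (48 − 65.269)²/65.269 = 4.5691
  (50 − 46.281)²/46.281 = 0.2988
  (88 − 69.422)²/69.422 = 4.9717
χ² = 1.9678 + 7.4751 + 0.3873 + 0.8840 + 3.3366 + 0.2903 + 0.0050 + 1.2133 + 0.4954 + 4.5691 + 0.2988 + 4.9717 = 25.89
df = (3−1)(4−1) = 6. Since 25.89 > 14.449, reject the null hypothesis of independence at α = 0.025.

25.89; reject H₀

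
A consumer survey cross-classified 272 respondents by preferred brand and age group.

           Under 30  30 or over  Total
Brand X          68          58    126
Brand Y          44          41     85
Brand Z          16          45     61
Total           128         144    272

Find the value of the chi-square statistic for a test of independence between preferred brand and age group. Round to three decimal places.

Grand total N = 272.
Expected counts (row total × column total / N):
  Brand X, Under 30: 126×128/272 = 59.2941
  Brand X, 30 or over: 126×144/272 = 66.7059
  Brand Y, Under 30: 85×128/272 = 40.0000
  Brand Y, 30 or over: 85×144/272 = 45.0000
  Brand Z, Under 30: 61×128/272 = 28.7059
  Brand Z, 30 or over: 61×144/272 = 32.2941
Contributions (O − E)²/E:
  (68 − 59.2941)²/59.2941 = 1.2783
  (58 − 66.7059)²/66.7059 = 1.1362
  (44 − 40.0000)²/40.0000 = 0.4000
  (41 − 45.0000)²/45.0000 = 0.3556
  (16 − 28.7059)²/28.7059 = 5.6239
  (45 − 32.2941)²/32.2941 = 4.9991
χ² = 1.2783 + 1.1362 + 0.4000 + 0.3556 + 5.6239 + 4.9991 = 13.793

13.793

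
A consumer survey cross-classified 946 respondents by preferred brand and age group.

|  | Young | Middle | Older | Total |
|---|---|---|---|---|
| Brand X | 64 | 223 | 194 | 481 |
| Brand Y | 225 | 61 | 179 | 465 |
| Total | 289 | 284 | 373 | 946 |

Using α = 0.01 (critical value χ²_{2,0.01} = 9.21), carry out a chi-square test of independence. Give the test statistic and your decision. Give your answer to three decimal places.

Grand total N = 946.
Expected counts (row total × column total / N):
  Brand X, Young: 481×289/946 = 146.9440
  Brand X, Middle: 481×284/946 = 144.4017
  Brand X, Older: 481×373/946 = 189.6543
  Brand Y, Young: 465×289/946 = 142.0560
  Brand Y, Middle: 465×284/946 = 139.5983
  Brand Y, Older: 465×373/946 = 183.3457
Contributions (O − E)²/E:
  (64 − 146.9440)²/146.9440 = 46.8186
  (223 − 144.4017)²/144.4017 = 42.7813
  (194 − 189.6543)²/189.6543 = 0.0996
  (225 − 142.0560)²/142.0560 = 48.4295
  (61 − 139.5983)²/139.5983 = 44.2534
  (179 − 183.3457)²/183.3457 = 0.1030
χ² = 46.8186 + 42.7813 + 0.0996 + 48.4295 + 44.2534 + 0.1030 = 182.485
df = (2−1)(3−1) = 2. Since 182.485 > 9.21, reject the null hypothesis of independence at α = 0.01.

182.485; reject H₀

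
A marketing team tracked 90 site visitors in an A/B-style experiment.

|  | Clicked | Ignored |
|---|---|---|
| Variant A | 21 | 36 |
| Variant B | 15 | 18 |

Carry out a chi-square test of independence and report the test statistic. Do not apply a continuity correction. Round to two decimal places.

Row totals: 57, 33. Column totals: 36, 54. Grand total N = 90.
Expected counts (row total × column total / N):
  Variant A, Clicked: 57×36/90 = 22.800
  Variant A, Ignored: 57×54/90 = 34.200
  Variant B, Clicked: 33×36/90 = 13.200
  Variant B, Ignored: 33×54/90 = 19.800
Contributions (O − E)²/E:
  (21 − 22.800)²/22.800 = 0.1421
  (36 − 34.200)²/34.200 = 0.0947
  (15 − 13.200)²/13.200 = 0.2455
  (18 − 19.800)²/19.800 = 0.1636
χ² = 0.1421 + 0.0947 + 0.2455 + 0.1636 = 0.65

0.65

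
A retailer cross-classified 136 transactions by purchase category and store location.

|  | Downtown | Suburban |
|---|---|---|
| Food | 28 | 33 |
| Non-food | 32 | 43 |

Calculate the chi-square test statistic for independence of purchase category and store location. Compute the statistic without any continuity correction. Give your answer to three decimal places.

Row totals: 61, 75. Column totals: 60, 76. Grand total N = 136.
Expected counts (row total × column total / N):
  Food, Downtown: 61×60/136 = 26.9118
  Food, Suburban: 61×76/136 = 34.0882
  Non-food, Downtown: 75×60/136 = 33.0882
  Non-food, Suburban: 75×76/136 = 41.9118
Contributions (O − E)²/E:
  (28 − 26.9118)²/26.9118 = 0.0440
  (33 − 34.0882)²/34.0882 = 0.0347
  (32 − 33.0882)²/33.0882 = 0.0358
  (43 − 41.9118)²/41.9118 = 0.0283
χ² = 0.0440 + 0.0347 + 0.0358 + 0.0283 = 0.143

0.143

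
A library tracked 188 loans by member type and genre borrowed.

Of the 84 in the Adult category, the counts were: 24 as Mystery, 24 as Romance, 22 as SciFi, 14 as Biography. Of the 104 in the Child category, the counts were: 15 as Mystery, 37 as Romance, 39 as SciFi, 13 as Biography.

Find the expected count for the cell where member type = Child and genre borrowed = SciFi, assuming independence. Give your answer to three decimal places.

Row total (Child) = 104; column total (SciFi) = 61; grand total N = 188.
Expected count = (row total × column total) / N = 104 × 61 / 188 = 33.745.

33.745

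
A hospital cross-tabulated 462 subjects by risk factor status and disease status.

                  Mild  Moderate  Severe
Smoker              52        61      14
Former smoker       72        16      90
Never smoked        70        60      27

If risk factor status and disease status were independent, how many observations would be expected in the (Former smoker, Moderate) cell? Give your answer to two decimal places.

52.78

Row total (Former smoker) = 178; column total (Moderate) = 137; grand total N = 462.
Expected count = (row total × column total) / N = 178 × 137 / 462 = 52.78.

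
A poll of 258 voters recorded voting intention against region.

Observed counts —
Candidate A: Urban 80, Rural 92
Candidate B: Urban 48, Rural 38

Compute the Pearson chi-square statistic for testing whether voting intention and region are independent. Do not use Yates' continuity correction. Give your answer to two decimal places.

1.98

Row totals: 172, 86. Column totals: 128, 130. Grand total N = 258.
Expected counts (row total × column total / N):
  Candidate A, Urban: 172×128/258 = 85.333
  Candidate A, Rural: 172×130/258 = 86.667
  Candidate B, Urban: 86×128/258 = 42.667
  Candidate B, Rural: 86×130/258 = 43.333
Contributions (O − E)²/E:
  (80 − 85.333)²/85.333 = 0.3333
  (92 − 86.667)²/86.667 = 0.3282
  (48 − 42.667)²/42.667 = 0.6666
  (38 − 43.333)²/43.333 = 0.6563
χ² = 0.3333 + 0.3282 + 0.6666 + 0.6563 = 1.98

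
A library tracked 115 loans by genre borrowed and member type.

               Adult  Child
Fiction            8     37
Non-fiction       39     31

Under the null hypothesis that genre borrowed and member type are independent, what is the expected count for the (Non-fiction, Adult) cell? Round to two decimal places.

Row total (Non-fiction) = 70; column total (Adult) = 47; grand total N = 115.
Expected count = (row total × column total) / N = 70 × 47 / 115 = 28.61.

28.61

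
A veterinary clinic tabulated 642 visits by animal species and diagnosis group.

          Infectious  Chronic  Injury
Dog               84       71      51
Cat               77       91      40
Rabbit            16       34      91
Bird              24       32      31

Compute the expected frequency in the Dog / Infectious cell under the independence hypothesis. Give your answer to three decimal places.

64.495

Row total (Dog) = 206; column total (Infectious) = 201; grand total N = 642.
Expected count = (row total × column total) / N = 206 × 201 / 642 = 64.495.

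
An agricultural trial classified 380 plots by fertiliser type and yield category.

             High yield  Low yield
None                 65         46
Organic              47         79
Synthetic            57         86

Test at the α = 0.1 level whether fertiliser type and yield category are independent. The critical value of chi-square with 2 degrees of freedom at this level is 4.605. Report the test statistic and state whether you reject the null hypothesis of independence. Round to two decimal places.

12.77; reject H₀

Row totals: 111, 126, 143. Column totals: 169, 211. Grand total N = 380.
Expected counts (row total × column total / N):
  None, High yield: 111×169/380 = 49.366
  None, Low yield: 111×211/380 = 61.634
  Organic, High yield: 126×169/380 = 56.037
  Organic, Low yield: 126×211/380 = 69.963
  Synthetic, High yield: 143×169/380 = 63.597
  Synthetic, Low yield: 143×211/380 = 79.403
Contributions (O − E)²/E:
  (65 − 49.366)²/49.366 = 4.9512
  (46 − 61.634)²/61.634 = 3.9657
  (47 − 56.037)²/56.037 = 1.4574
  (79 − 69.963)²/69.963 = 1.1673
  (57 − 63.597)²/63.597 = 0.6843
  (86 − 79.403)²/79.403 = 0.5481
χ² = 4.9512 + 3.9657 + 1.4574 + 1.1673 + 0.6843 + 0.5481 = 12.77
df = (3−1)(2−1) = 2. Since 12.77 > 4.605, reject the null hypothesis of independence at α = 0.1.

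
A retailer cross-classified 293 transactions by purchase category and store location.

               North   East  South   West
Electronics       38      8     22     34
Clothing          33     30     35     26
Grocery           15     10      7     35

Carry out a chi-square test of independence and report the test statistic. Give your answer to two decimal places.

32.30

Row totals: 102, 124, 67. Column totals: 86, 48, 64, 95. Grand total N = 293.
Expected counts (row total × column total / N):
  Electronics, North: 102×86/293 = 29.939
  Electronics, East: 102×48/293 = 16.710
  Electronics, South: 102×64/293 = 22.280
  Electronics, West: 102×95/293 = 33.072
  Clothing, North: 124×86/293 = 36.396
  Clothing, East: 124×48/293 = 20.314
  Clothing, South: 124×64/293 = 27.085
  Clothing, West: 124×95/293 = 40.205
  Grocery, North: 67×86/293 = 19.666
  Grocery, East: 67×48/293 = 10.976
  Grocery, South: 67×64/293 = 14.635
  Grocery, West: 67×95/293 = 21.724
Contributions (O − E)²/E:
  (38 − 29.939)²/29.939 = 2.1704
  (8 − 16.710)²/16.710 = 4.5400
  (22 − 22.280)²/22.280 = 0.0035
  (34 − 33.072)²/33.072 = 0.0260
  (33 − 36.396)²/36.396 = 0.3169
  (30 − 20.314)²/20.314 = 4.6184
  (35 − 27.085)²/27.085 = 2.3130
  (26 − 40.205)²/40.205 = 5.0188
  (15 − 19.666)²/19.666 = 1.1071
  (10 − 10.976)²/10.976 = 0.0868
  (7 − 14.635)²/14.635 = 3.9831
  (35 − 21.724)²/21.724 = 8.1132
χ² = 2.1704 + 4.5400 + 0.0035 + 0.0260 + 0.3169 + 4.6184 + 2.3130 + 5.0188 + 1.1071 + 0.0868 + 3.9831 + 8.1132 = 32.30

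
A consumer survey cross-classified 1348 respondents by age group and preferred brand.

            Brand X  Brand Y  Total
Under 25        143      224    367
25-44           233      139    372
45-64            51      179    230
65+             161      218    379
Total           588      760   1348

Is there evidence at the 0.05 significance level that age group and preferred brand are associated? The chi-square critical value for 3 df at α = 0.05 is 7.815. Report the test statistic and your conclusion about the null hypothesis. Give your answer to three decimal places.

101.137; reject H₀

Grand total N = 1348.
Expected counts (row total × column total / N):
  Under 25, Brand X: 367×588/1348 = 160.0861
  Under 25, Brand Y: 367×760/1348 = 206.9139
  25-44, Brand X: 372×588/1348 = 162.2671
  25-44, Brand Y: 372×760/1348 = 209.7329
  45-64, Brand X: 230×588/1348 = 100.3264
  45-64, Brand Y: 230×760/1348 = 129.6736
  65+, Brand X: 379×588/1348 = 165.3205
  65+, Brand Y: 379×760/1348 = 213.6795
Contributions (O − E)²/E:
  (143 − 160.0861)²/160.0861 = 1.8236
  (224 − 206.9139)²/206.9139 = 1.4109
  (233 − 162.2671)²/162.2671 = 30.8328
  (139 − 209.7329)²/209.7329 = 23.8548
  (51 − 100.3264)²/100.3264 = 24.2518
  (179 − 129.6736)²/129.6736 = 18.7632
  (161 − 165.3205)²/165.3205 = 0.1129
  (218 − 213.6795)²/213.6795 = 0.0874
χ² = 1.8236 + 1.4109 + 30.8328 + 23.8548 + 24.2518 + 18.7632 + 0.1129 + 0.0874 = 101.137
df = (4−1)(2−1) = 3. Since 101.137 > 7.815, reject the null hypothesis of independence at α = 0.05.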